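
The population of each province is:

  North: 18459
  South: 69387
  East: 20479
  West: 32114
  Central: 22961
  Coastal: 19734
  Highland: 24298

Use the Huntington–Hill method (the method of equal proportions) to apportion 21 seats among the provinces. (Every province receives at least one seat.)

North=2, South=7, East=2, West=3, Central=2, Coastal=2, Highland=3

With divisor 9647: modified quotas North 1.913, South 7.193, East 2.123, West 3.329, Central 2.380, Coastal 2.046, Highland 2.519.
Geometric-mean thresholds: North √(1·2)=1.414, South √(7·8)=7.483, East √(2·3)=2.449, West √(3·4)=3.464, Central √(2·3)=2.449, Coastal √(2·3)=2.449, Highland √(2·3)=2.449.
Each quota rounded against its threshold gives North 2, South 7, East 2, West 3, Central 2, Coastal 2, Highland 3 (total 21).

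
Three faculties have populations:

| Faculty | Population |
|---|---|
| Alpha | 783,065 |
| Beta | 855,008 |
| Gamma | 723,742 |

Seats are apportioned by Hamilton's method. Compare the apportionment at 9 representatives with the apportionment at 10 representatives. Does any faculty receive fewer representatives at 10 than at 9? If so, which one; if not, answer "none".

none

At 9 seats: Alpha 3, Beta 3, Gamma 3.
At 10 seats: Alpha 3, Beta 4, Gamma 3.
No faculty's allocation decreased.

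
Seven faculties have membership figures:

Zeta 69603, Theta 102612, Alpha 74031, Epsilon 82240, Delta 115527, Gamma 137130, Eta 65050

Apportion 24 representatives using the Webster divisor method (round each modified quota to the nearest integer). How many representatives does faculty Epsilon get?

3

Standard divisor 646193/24 ≈ 26924.708; standard quotas: Zeta 2.585, Theta 3.811, Alpha 2.750, Epsilon 3.054, Delta 4.291, Gamma 5.093, Eta 2.416.
Rounding to the nearest integer gives Zeta 3, Theta 4, Alpha 3, Epsilon 3, Delta 4, Gamma 5, Eta 2 — total 24, matching the house size, so no adjustment is needed.
Epsilon receives 3.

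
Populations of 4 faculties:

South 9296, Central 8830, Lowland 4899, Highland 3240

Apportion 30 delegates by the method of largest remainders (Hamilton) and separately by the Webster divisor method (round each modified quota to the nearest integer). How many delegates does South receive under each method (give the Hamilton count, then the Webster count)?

Hamilton: South 11, Central 10, Lowland 5, Highland 4.
Webster: South 10, Central 10, Lowland 6, Highland 4.
South gets 11 under Hamilton and 10 under Webster.

11 and 10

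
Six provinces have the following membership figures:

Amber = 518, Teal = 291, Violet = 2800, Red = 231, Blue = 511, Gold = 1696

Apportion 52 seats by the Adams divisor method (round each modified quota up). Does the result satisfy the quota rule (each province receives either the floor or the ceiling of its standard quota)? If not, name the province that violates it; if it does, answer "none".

Standard quotas: Amber 4.454, Teal 2.502, Violet 24.078, Red 1.986, Blue 4.394, Gold 14.584.
Adams allocation: Amber 5, Teal 3, Violet 23, Red 2, Blue 5, Gold 14.
Violet has quota 24.078 (lower 24, upper 25) but receives 23 — outside the quota interval.

Violet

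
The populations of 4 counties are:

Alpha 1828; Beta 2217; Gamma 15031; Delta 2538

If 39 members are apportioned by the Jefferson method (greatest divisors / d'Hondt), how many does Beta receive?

4

Standard divisor 21614/39 ≈ 554.205; standard quotas: Alpha 3.298, Beta 4.000, Gamma 27.122, Delta 4.580.
Rounding down gives 3, 4, 27, 4 = 38 seats, so the divisor must be adjusted.
With modified divisor 530: modified quotas Alpha 3.449, Beta 4.183, Gamma 28.360, Delta 4.789.
Rounding down: Alpha 3, Beta 4, Gamma 28, Delta 4 (total 39).
Beta receives 4.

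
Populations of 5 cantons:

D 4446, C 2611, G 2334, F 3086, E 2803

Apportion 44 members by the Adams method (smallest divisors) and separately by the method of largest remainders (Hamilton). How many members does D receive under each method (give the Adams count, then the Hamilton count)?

12 and 13

Adams: D 12, C 8, G 7, F 9, E 8.
Hamilton: D 13, C 7, G 7, F 9, E 8.
D gets 12 under Adams and 13 under Hamilton.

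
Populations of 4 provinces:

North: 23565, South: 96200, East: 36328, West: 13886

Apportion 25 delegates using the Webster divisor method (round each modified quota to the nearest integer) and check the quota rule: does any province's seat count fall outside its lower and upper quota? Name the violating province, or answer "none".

Standard quotas: North 3.466, South 14.149, East 5.343, West 2.042.
Webster allocation: North 4, South 14, East 5, West 2.
Every allocation lies between the lower and upper quota.

none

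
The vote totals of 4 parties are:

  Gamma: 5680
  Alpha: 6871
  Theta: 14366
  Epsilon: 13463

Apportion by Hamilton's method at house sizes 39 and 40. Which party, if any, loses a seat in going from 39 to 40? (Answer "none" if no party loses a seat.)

none

At 39 seats: Gamma 5, Alpha 7, Theta 14, Epsilon 13.
At 40 seats: Gamma 6, Alpha 7, Theta 14, Epsilon 13.
No party's allocation decreased.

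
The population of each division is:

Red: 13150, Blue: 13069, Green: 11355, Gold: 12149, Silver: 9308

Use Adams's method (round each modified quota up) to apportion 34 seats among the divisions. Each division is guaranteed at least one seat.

Standard divisor 59031/34 ≈ 1736.206; standard quotas: Red 7.574, Blue 7.527, Green 6.540, Gold 6.997, Silver 5.361.
Rounding up gives 8, 8, 7, 7, 6 = 36 seats, so the divisor must be adjusted.
With modified divisor 1873: modified quotas Red 7.021, Blue 6.978, Green 6.062, Gold 6.486, Silver 4.970.
Rounding up: Red 8, Blue 7, Green 7, Gold 7, Silver 5 (total 34).

Red: 8, Blue: 7, Green: 7, Gold: 7, Silver: 5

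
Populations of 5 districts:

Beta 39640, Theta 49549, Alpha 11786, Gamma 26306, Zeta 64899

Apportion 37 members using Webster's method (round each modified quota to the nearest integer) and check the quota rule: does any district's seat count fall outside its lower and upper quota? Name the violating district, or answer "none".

none

Standard quotas: Beta 7.632, Theta 9.540, Alpha 2.269, Gamma 5.065, Zeta 12.495.
Webster allocation: Beta 8, Theta 10, Alpha 2, Gamma 5, Zeta 12.
Every allocation lies between the lower and upper quota.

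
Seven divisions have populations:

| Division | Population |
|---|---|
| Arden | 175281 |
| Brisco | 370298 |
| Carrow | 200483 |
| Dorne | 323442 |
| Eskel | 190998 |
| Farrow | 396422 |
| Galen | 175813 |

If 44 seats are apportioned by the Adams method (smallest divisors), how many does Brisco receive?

Standard divisor 1832737/44 ≈ 41653.114; standard quotas: Arden 4.208, Brisco 8.890, Carrow 4.813, Dorne 7.765, Eskel 4.585, Farrow 9.517, Galen 4.221.
Rounding up gives 5, 9, 5, 8, 5, 10, 5 = 47 seats, so the divisor must be adjusted.
With modified divisor 45100: modified quotas Arden 3.886, Brisco 8.211, Carrow 4.445, Dorne 7.172, Eskel 4.235, Farrow 8.790, Galen 3.898.
Rounding up: Arden 4, Brisco 9, Carrow 5, Dorne 8, Eskel 5, Farrow 9, Galen 4 (total 44).
Brisco receives 9.

9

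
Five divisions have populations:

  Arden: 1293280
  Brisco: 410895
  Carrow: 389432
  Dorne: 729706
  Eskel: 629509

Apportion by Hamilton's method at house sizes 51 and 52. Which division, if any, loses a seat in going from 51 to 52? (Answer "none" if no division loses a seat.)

At 51 seats: Arden 19, Brisco 6, Carrow 6, Dorne 11, Eskel 9.
At 52 seats: Arden 19, Brisco 6, Carrow 6, Dorne 11, Eskel 10.
No division's allocation decreased.

none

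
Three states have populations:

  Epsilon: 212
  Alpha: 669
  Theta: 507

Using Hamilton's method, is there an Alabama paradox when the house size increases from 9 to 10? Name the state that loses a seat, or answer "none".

Epsilon

At 9 seats: Epsilon 2, Alpha 4, Theta 3.
At 10 seats: Epsilon 1, Alpha 5, Theta 4.
Epsilon drops from 2 to 1.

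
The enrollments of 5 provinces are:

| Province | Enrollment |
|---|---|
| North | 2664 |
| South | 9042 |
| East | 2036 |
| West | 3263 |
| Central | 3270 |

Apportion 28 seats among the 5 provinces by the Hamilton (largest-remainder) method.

The standard divisor is 20275/28 ≈ 724.107.
Standard quotas: North 3.6790, South 12.4871, East 2.8117, West 4.5062, Central 4.5159.
Lower quotas: North 3, South 12, East 2, West 4, Central 4 (sum 25, leaving 3 seats).
Remainders in descending order: East 0.8117, North 0.6790, Central 0.5159, West 0.5062, South 0.4871.
Largest remainders: East, North, Central receive the extra seats.

North 4, South 12, East 3, West 4, Central 5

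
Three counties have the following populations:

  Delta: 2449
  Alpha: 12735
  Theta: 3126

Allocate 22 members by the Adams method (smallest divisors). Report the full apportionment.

Standard divisor 18310/22 ≈ 832.273; standard quotas: Delta 2.943, Alpha 15.301, Theta 3.756.
Rounding up gives 3, 16, 4 = 23 seats, so the divisor must be adjusted.
With modified divisor 900: modified quotas Delta 2.721, Alpha 14.150, Theta 3.473.
Rounding up: Delta 3, Alpha 15, Theta 4 (total 22).

Delta 3, Alpha 15, Theta 4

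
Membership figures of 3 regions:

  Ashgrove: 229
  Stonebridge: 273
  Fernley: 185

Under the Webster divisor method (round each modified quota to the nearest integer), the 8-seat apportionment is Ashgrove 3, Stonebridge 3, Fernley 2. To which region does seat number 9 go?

Stonebridge

Priority for the next seat is population ÷ (current seats + 0.5).
Priorities: Ashgrove 65.429, Stonebridge 78.000, Fernley 74.000.
Highest priority: Stonebridge.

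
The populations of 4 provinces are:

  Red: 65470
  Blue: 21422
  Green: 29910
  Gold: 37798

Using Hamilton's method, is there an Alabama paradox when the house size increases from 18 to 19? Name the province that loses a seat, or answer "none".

At 18 seats: Red 8, Blue 3, Green 3, Gold 4.
At 19 seats: Red 8, Blue 2, Green 4, Gold 5.
Blue drops from 3 to 2.

Blue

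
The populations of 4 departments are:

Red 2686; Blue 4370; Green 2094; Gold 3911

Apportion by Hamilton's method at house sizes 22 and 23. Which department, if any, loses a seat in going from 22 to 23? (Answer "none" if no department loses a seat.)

Green

At 22 seats: Red 4, Blue 7, Green 4, Gold 7.
At 23 seats: Red 5, Blue 8, Green 3, Gold 7.
Green drops from 4 to 3.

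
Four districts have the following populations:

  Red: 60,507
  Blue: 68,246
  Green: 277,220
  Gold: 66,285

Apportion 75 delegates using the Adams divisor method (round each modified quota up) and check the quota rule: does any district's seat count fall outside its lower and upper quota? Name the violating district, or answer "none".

Green

Standard quotas: Red 9.609, Blue 10.838, Green 44.026, Gold 10.527.
Adams allocation: Red 10, Blue 11, Green 43, Gold 11.
Green has quota 44.026 (lower 44, upper 45) but receives 43 — outside the quota interval.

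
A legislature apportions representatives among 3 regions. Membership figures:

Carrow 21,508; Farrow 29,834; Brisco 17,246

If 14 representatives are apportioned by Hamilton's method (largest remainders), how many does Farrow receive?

The standard divisor is 68588/14 ≈ 4899.143.
Standard quotas: Carrow 4.3902, Farrow 6.0896, Brisco 3.5202.
Lower quotas: Carrow 4, Farrow 6, Brisco 3 (sum 13, leaving 1 seat).
Remainders in descending order: Brisco 0.5202, Carrow 0.3902, Farrow 0.0896.
Largest remainder: Brisco receives the extra seat.
Farrow receives 6.

6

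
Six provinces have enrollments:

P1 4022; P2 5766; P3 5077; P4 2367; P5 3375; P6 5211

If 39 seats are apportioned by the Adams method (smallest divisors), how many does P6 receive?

8

Standard divisor 25818/39 ≈ 662; standard quotas: P1 6.076, P2 8.710, P3 7.669, P4 3.576, P5 5.098, P6 7.872.
Rounding up gives 7, 9, 8, 4, 6, 8 = 42 seats, so the divisor must be adjusted.
With modified divisor 723: modified quotas P1 5.563, P2 7.975, P3 7.022, P4 3.274, P5 4.668, P6 7.207.
Rounding up: P1 6, P2 8, P3 8, P4 4, P5 5, P6 8 (total 39).
P6 receives 8.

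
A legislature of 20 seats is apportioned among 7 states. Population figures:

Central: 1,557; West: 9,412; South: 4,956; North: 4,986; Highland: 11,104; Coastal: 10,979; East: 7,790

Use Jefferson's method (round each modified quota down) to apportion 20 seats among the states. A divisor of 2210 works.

With modified divisor 2210: modified quotas Central 0.705, West 4.259, South 2.243, North 2.256, Highland 5.024, Coastal 4.968, East 3.525.
Rounding down: Central 0, West 4, South 2, North 2, Highland 5, Coastal 4, East 3 (total 20).

Central: 0, West: 4, South: 2, North: 2, Highland: 5, Coastal: 4, East: 3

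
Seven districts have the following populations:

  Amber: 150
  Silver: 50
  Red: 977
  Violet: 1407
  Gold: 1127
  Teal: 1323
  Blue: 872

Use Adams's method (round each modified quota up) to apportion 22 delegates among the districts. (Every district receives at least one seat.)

Amber=1; Silver=1; Red=3; Violet=5; Gold=4; Teal=5; Blue=3

Standard divisor 5906/22 ≈ 268.455; standard quotas: Amber 0.559, Silver 0.186, Red 3.639, Violet 5.241, Gold 4.198, Teal 4.928, Blue 3.248.
Rounding up gives 1, 1, 4, 6, 5, 5, 4 = 26 seats, so the divisor must be adjusted.
With modified divisor 328: modified quotas Amber 0.457, Silver 0.152, Red 2.979, Violet 4.290, Gold 3.436, Teal 4.034, Blue 2.659.
Rounding up: Amber 1, Silver 1, Red 3, Violet 5, Gold 4, Teal 5, Blue 3 (total 22).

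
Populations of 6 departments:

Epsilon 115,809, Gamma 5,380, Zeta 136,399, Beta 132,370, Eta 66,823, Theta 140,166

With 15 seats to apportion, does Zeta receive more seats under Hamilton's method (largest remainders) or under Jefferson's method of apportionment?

Hamilton: Epsilon 3, Gamma 0, Zeta 3, Beta 3, Eta 2, Theta 4.
Jefferson: Epsilon 3, Gamma 0, Zeta 4, Beta 3, Eta 1, Theta 4.
Zeta gets 3 under Hamilton and 4 under Jefferson.

Jefferson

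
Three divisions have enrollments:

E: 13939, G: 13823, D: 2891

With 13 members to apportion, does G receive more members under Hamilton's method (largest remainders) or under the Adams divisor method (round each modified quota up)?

Hamilton: E 6, G 6, D 1.
Adams: E 6, G 5, D 2.
G gets 6 under Hamilton and 5 under Adams.

Hamilton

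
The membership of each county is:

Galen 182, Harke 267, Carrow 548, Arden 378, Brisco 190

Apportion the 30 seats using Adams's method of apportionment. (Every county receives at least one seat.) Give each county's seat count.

Standard divisor 1565/30 ≈ 52.167; standard quotas: Galen 3.489, Harke 5.118, Carrow 10.505, Arden 7.246, Brisco 3.642.
Rounding up gives 4, 6, 11, 8, 4 = 33 seats, so the divisor must be adjusted.
With modified divisor 60: modified quotas Galen 3.033, Harke 4.450, Carrow 9.133, Arden 6.300, Brisco 3.167.
Rounding up: Galen 4, Harke 5, Carrow 10, Arden 7, Brisco 4 (total 30).

Galen: 4; Harke: 5; Carrow: 10; Arden: 7; Brisco: 4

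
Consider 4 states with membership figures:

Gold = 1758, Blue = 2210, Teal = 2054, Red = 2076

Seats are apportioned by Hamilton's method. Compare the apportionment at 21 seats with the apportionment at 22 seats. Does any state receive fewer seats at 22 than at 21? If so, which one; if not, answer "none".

At 21 seats: Gold 5, Blue 6, Teal 5, Red 5.
At 22 seats: Gold 5, Blue 6, Teal 5, Red 6.
No state's allocation decreased.

none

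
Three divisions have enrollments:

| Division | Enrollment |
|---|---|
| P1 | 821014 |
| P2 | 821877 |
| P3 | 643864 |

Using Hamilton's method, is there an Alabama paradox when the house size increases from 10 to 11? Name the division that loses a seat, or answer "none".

none

At 10 seats: P1 3, P2 4, P3 3.
At 11 seats: P1 4, P2 4, P3 3.
No division's allocation decreased.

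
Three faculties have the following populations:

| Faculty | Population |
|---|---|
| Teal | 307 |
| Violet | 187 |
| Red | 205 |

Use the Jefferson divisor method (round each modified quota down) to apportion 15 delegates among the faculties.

Teal: 7; Violet: 4; Red: 4

Standard divisor 699/15 ≈ 46.6; standard quotas: Teal 6.588, Violet 4.013, Red 4.399.
Rounding down gives 6, 4, 4 = 14 seats, so the divisor must be adjusted.
With modified divisor 42: modified quotas Teal 7.310, Violet 4.452, Red 4.881.
Rounding down: Teal 7, Violet 4, Red 4 (total 15).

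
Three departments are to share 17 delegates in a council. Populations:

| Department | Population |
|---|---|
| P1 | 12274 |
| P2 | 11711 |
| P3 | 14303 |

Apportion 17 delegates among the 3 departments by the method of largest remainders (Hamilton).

Total 38288; standard divisor 38288/17 ≈ 2252.235.
Standard quotas: P1 5.4497, P2 5.1997, P3 6.3506.
Lower quotas: P1 5, P2 5, P3 6 (sum 16, leaving 1 seat).
Remainders in descending order: P1 0.4497, P3 0.3506, P2 0.1997.
The surplus seat goes to P1.

P1=6, P2=5, P3=6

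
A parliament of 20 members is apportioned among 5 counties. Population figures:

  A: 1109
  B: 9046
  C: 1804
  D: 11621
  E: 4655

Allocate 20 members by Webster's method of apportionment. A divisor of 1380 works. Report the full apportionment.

A=1, B=7, C=1, D=8, E=3

With modified divisor 1380: modified quotas A 0.804, B 6.555, C 1.307, D 8.421, E 3.373.
Rounding to the nearest integer: A 1, B 7, C 1, D 8, E 3 (total 20).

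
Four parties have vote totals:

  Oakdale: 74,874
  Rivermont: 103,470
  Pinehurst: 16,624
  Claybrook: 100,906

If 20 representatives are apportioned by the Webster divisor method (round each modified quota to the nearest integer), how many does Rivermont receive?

7

Standard divisor 295874/20 ≈ 14793.7; standard quotas: Oakdale 5.061, Rivermont 6.994, Pinehurst 1.124, Claybrook 6.821.
Rounding to the nearest integer gives Oakdale 5, Rivermont 7, Pinehurst 1, Claybrook 7 — total 20, matching the house size, so no adjustment is needed.
Rivermont receives 7.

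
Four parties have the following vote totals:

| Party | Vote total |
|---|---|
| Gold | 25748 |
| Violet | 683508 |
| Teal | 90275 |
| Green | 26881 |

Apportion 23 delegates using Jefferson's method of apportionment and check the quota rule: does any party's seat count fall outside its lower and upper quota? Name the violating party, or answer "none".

Standard quotas: Gold 0.717, Violet 19.023, Teal 2.512, Green 0.748.
Jefferson allocation: Gold 0, Violet 21, Teal 2, Green 0.
Violet has quota 19.023 (lower 19, upper 20) but receives 21 — outside the quota interval.

Violet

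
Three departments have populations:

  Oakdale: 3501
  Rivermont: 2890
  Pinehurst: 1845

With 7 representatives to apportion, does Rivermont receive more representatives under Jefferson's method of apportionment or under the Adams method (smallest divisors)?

Jefferson

Jefferson: Oakdale 3, Rivermont 3, Pinehurst 1.
Adams: Oakdale 3, Rivermont 2, Pinehurst 2.
Rivermont gets 3 under Jefferson and 2 under Adams.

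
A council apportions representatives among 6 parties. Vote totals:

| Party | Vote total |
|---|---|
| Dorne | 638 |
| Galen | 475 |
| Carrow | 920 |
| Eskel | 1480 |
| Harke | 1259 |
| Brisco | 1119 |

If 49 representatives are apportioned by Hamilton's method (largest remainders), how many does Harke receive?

11

Standard divisor: 5891 ÷ 49 ≈ 120.224.
Standard quotas: Dorne 5.307, Galen 3.951, Carrow 7.652, Eskel 12.310, Harke 10.472, Brisco 9.308.
Lower quotas: Dorne 5, Galen 3, Carrow 7, Eskel 12, Harke 10, Brisco 9 (sum 46, leaving 3 seats).
Remainders in descending order: Galen 0.951, Carrow 0.652, Harke 0.472, Eskel 0.310, Brisco 0.308, Dorne 0.307.
Largest remainders: Galen, Carrow, Harke receive the extra seats.
Harke receives 11.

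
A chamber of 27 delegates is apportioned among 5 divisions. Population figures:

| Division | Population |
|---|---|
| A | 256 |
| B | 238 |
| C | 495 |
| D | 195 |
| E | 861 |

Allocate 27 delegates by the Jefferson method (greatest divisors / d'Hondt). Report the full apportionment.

Standard divisor 2045/27 ≈ 75.741; standard quotas: A 3.380, B 3.142, C 6.535, D 2.575, E 11.368.
Rounding down gives 3, 3, 6, 2, 11 = 25 seats, so the divisor must be adjusted.
With modified divisor 70: modified quotas A 3.657, B 3.400, C 7.071, D 2.786, E 12.300.
Rounding down: A 3, B 3, C 7, D 2, E 12 (total 27).

A: 3, B: 3, C: 7, D: 2, E: 12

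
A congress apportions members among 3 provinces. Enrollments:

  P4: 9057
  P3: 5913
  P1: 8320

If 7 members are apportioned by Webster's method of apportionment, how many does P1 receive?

Standard divisor 23290/7 ≈ 3327.143; standard quotas: P4 2.722, P3 1.777, P1 2.501.
Rounding to the nearest integer gives 3, 2, 3 = 8 seats, so the divisor must be adjusted.
With modified divisor 3500: modified quotas P4 2.588, P3 1.689, P1 2.377.
Rounding to the nearest integer: P4 3, P3 2, P1 2 (total 7).
P1 receives 2.

2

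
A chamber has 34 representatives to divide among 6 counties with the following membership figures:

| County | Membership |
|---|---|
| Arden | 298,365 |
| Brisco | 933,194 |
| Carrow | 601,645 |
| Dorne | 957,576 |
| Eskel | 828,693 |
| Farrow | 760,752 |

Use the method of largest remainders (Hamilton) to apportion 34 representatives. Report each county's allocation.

The standard divisor is 4380225/34 ≈ 128830.147.
Standard quotas: Arden 2.3160, Brisco 7.2436, Carrow 4.6701, Dorne 7.4329, Eskel 6.4324, Farrow 5.9051.
Lower quotas: Arden 2, Brisco 7, Carrow 4, Dorne 7, Eskel 6, Farrow 5 (sum 31, leaving 3 seats).
Remainders in descending order: Farrow 0.9051, Carrow 0.6701, Dorne 0.4329, Eskel 0.4324, Arden 0.3160, Brisco 0.2436.
Largest remainders: Farrow, Carrow, Dorne receive the extra seats.

Arden 2; Brisco 7; Carrow 5; Dorne 8; Eskel 6; Farrow 6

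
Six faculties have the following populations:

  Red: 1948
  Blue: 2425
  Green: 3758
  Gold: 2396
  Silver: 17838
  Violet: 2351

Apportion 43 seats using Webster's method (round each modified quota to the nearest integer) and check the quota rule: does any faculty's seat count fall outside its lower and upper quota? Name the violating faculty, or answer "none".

Standard quotas: Red 2.727, Blue 3.395, Green 5.261, Gold 3.354, Silver 24.972, Violet 3.291.
Webster allocation: Red 3, Blue 3, Green 5, Gold 3, Silver 26, Violet 3.
Silver has quota 24.972 (lower 24, upper 25) but receives 26 — outside the quota interval.

Silver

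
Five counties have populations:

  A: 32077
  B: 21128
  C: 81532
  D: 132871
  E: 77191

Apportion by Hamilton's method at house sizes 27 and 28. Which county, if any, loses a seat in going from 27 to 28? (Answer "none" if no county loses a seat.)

At 27 seats: A 3, B 2, C 6, D 10, E 6.
At 28 seats: A 2, B 2, C 7, D 11, E 6.
A drops from 3 to 2.

A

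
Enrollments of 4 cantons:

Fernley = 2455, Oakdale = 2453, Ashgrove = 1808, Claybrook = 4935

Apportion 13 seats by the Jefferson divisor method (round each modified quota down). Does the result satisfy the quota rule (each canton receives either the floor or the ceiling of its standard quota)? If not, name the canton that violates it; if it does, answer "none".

none

Standard quotas: Fernley 2.739, Oakdale 2.737, Ashgrove 2.017, Claybrook 5.506.
Jefferson allocation: Fernley 3, Oakdale 2, Ashgrove 2, Claybrook 6.
Every allocation lies between the lower and upper quota.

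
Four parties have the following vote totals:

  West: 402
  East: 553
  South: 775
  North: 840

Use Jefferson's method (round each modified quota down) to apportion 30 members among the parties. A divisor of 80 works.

With modified divisor 80: modified quotas West 5.025, East 6.912, South 9.688, North 10.500.
Rounding down: West 5, East 6, South 9, North 10 (total 30).

West=5; East=6; South=9; North=10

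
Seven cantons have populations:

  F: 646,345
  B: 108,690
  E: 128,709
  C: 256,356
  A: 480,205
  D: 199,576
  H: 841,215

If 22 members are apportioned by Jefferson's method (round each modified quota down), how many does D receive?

1

Standard divisor 2661096/22 ≈ 120958.909; standard quotas: F 5.344, B 0.899, E 1.064, C 2.119, A 3.970, D 1.650, H 6.955.
Rounding down gives 5, 0, 1, 2, 3, 1, 6 = 18 seats, so the divisor must be adjusted.
With modified divisor 106400: modified quotas F 6.075, B 1.022, E 1.210, C 2.409, A 4.513, D 1.876, H 7.906.
Rounding down: F 6, B 1, E 1, C 2, A 4, D 1, H 7 (total 22).
D receives 1.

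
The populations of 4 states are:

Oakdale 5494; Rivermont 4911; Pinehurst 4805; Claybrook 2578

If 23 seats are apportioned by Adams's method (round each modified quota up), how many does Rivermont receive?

6

Standard divisor 17788/23 ≈ 773.391; standard quotas: Oakdale 7.104, Rivermont 6.350, Pinehurst 6.213, Claybrook 3.333.
Rounding up gives 8, 7, 7, 4 = 26 seats, so the divisor must be adjusted.
With modified divisor 840: modified quotas Oakdale 6.540, Rivermont 5.846, Pinehurst 5.720, Claybrook 3.069.
Rounding up: Oakdale 7, Rivermont 6, Pinehurst 6, Claybrook 4 (total 23).
Rivermont receives 6.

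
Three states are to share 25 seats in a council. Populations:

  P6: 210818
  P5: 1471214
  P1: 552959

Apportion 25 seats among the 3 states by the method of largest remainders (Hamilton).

P6: 2, P5: 17, P1: 6

The standard divisor is 2234991/25 ≈ 89399.64.
Standard quotas: P6 2.3582, P5 16.4566, P1 6.1852.
Lower quotas: P6 2, P5 16, P1 6 (sum 24, leaving 1 seat).
Remainders in descending order: P5 0.4566, P6 0.3582, P1 0.1852.
The surplus seat goes to P5.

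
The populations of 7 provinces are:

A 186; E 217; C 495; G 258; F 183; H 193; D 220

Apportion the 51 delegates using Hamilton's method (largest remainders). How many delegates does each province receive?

A: 6; E: 6; C: 14; G: 8; F: 5; H: 6; D: 6

Standard divisor: 1752 ÷ 51 ≈ 34.353.
Standard quotas: A 5.414, E 6.317, C 14.409, G 7.510, F 5.327, H 5.618, D 6.404.
Lower quotas: A 5, E 6, C 14, G 7, F 5, H 5, D 6 (sum 48, leaving 3 seats).
Remainders in descending order: H 0.618, G 0.510, A 0.414, C 0.409, D 0.404, F 0.327, E 0.317.
The surplus seats go to H, G, A.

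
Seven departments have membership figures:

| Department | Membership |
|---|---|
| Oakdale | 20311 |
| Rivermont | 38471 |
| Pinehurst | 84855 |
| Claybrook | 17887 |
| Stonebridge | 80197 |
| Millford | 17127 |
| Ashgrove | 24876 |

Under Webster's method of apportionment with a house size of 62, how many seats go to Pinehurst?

Standard divisor 283724/62 ≈ 4576.194; standard quotas: Oakdale 4.438, Rivermont 8.407, Pinehurst 18.543, Claybrook 3.909, Stonebridge 17.525, Millford 3.743, Ashgrove 5.436.
Rounding to the nearest integer gives Oakdale 4, Rivermont 8, Pinehurst 19, Claybrook 4, Stonebridge 18, Millford 4, Ashgrove 5 — total 62, matching the house size, so no adjustment is needed.
Pinehurst receives 19.

19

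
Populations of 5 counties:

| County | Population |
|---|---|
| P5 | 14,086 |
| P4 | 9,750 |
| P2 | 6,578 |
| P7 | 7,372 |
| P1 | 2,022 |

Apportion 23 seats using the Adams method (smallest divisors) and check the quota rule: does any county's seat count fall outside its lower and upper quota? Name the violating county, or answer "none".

none

Standard quotas: P5 8.139, P4 5.633, P2 3.801, P7 4.259, P1 1.168.
Adams allocation: P5 8, P4 5, P2 4, P7 4, P1 2.
Every allocation lies between the lower and upper quota.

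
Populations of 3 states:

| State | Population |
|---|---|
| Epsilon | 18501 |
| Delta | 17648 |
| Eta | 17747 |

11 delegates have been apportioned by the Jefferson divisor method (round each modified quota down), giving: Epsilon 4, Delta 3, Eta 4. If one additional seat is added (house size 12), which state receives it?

Delta

Priority for the next seat is population ÷ (current seats + 1).
Priorities: Epsilon 3700.200, Delta 4412.000, Eta 3549.400.
Highest priority: Delta.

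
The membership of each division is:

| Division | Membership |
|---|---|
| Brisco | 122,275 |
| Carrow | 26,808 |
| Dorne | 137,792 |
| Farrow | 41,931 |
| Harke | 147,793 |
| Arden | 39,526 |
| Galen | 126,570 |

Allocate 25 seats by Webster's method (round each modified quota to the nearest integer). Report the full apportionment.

Brisco=5, Carrow=1, Dorne=5, Farrow=2, Harke=6, Arden=1, Galen=5

Standard divisor 642695/25 ≈ 25707.8; standard quotas: Brisco 4.756, Carrow 1.043, Dorne 5.360, Farrow 1.631, Harke 5.749, Arden 1.538, Galen 4.923.
Rounding to the nearest integer gives 5, 1, 5, 2, 6, 2, 5 = 26 seats, so the divisor must be adjusted.
With modified divisor 26715.2: modified quotas Brisco 4.577, Carrow 1.003, Dorne 5.158, Farrow 1.570, Harke 5.532, Arden 1.480, Galen 4.738.
Rounding to the nearest integer: Brisco 5, Carrow 1, Dorne 5, Farrow 2, Harke 6, Arden 1, Galen 5 (total 25).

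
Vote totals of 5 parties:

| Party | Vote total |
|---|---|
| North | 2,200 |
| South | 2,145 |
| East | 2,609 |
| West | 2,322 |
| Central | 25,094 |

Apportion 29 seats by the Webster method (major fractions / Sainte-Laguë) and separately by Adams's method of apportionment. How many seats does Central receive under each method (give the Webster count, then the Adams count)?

21 and 20

Webster: North 2, South 2, East 2, West 2, Central 21.
Adams: North 2, South 2, East 3, West 2, Central 20.
Central gets 21 under Webster and 20 under Adams.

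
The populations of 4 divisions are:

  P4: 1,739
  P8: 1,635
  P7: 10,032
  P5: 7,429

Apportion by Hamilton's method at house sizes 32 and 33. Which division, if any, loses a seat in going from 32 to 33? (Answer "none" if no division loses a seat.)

P8

At 32 seats: P4 3, P8 3, P7 15, P5 11.
At 33 seats: P4 3, P8 2, P7 16, P5 12.
P8 drops from 3 to 2.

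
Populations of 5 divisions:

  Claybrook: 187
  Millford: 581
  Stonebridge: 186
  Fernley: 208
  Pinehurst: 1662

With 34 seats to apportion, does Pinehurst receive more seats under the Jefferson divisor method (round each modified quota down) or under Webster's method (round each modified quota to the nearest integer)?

Jefferson: Claybrook 2, Millford 7, Stonebridge 2, Fernley 2, Pinehurst 21.
Webster: Claybrook 2, Millford 7, Stonebridge 2, Fernley 3, Pinehurst 20.
Pinehurst gets 21 under Jefferson and 20 under Webster.

Jefferson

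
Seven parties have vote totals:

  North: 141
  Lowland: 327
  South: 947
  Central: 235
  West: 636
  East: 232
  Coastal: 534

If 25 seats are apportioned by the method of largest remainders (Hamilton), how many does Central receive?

Standard divisor: 3052 ÷ 25 ≈ 122.08.
Standard quotas: North 1.155, Lowland 2.679, South 7.757, Central 1.925, West 5.210, East 1.900, Coastal 4.374.
Lower quotas: North 1, Lowland 2, South 7, Central 1, West 5, East 1, Coastal 4 (sum 21, leaving 4 seats).
Remainders in descending order: Central 0.925, East 0.900, South 0.757, Lowland 0.679, Coastal 0.374, West 0.210, North 0.155.
Largest remainders: Central, East, South, Lowland receive the extra seats.
Central receives 2.

2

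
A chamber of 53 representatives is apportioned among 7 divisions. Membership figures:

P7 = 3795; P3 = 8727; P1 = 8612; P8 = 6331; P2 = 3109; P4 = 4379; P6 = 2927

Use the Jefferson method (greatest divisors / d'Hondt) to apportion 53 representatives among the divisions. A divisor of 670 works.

With modified divisor 670: modified quotas P7 5.664, P3 13.025, P1 12.854, P8 9.449, P2 4.640, P4 6.536, P6 4.369.
Rounding down: P7 5, P3 13, P1 12, P8 9, P2 4, P4 6, P6 4 (total 53).

P7: 5; P3: 13; P1: 12; P8: 9; P2: 4; P4: 6; P6: 4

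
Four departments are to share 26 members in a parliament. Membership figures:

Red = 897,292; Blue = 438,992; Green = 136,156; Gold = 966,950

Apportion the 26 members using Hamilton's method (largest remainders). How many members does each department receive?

Red 10, Blue 5, Green 1, Gold 10

The standard divisor is 2439390/26 ≈ 93822.692.
Standard quotas: Red 9.5637, Blue 4.6790, Green 1.4512, Gold 10.3061.
Lower quotas: Red 9, Blue 4, Green 1, Gold 10 (sum 24, leaving 2 seats).
Remainders in descending order: Blue 0.6790, Red 0.5637, Green 0.4512, Gold 0.3061.
The surplus seats go to Blue, Red.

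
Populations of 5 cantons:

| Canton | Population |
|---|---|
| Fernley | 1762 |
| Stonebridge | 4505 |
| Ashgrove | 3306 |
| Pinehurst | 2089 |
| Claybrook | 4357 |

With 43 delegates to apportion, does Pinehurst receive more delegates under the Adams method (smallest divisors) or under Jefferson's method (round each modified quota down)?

Adams: Fernley 5, Stonebridge 12, Ashgrove 9, Pinehurst 6, Claybrook 11.
Jefferson: Fernley 5, Stonebridge 12, Ashgrove 9, Pinehurst 5, Claybrook 12.
Pinehurst gets 6 under Adams and 5 under Jefferson.

Adams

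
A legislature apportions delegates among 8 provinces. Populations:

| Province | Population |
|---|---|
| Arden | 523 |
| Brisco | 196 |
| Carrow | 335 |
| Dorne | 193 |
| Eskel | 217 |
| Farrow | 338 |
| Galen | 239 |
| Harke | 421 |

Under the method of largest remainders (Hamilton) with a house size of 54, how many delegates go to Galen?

Total 2462; standard divisor 2462/54 ≈ 45.593.
Standard quotas: Arden 11.471, Brisco 4.299, Carrow 7.348, Dorne 4.233, Eskel 4.760, Farrow 7.413, Galen 5.242, Harke 9.234.
Lower quotas: Arden 11, Brisco 4, Carrow 7, Dorne 4, Eskel 4, Farrow 7, Galen 5, Harke 9 (sum 51, leaving 3 seats).
Remainders in descending order: Eskel 0.760, Arden 0.471, Farrow 0.413, Carrow 0.348, Brisco 0.299, Galen 0.242, Harke 0.234, Dorne 0.233.
Largest remainders: Eskel, Arden, Farrow receive the extra seats.
Galen receives 5.

5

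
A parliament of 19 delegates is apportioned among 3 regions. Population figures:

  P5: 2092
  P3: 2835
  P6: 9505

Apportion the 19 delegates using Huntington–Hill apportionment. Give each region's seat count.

With divisor 790: modified quotas P5 2.648, P3 3.589, P6 12.032.
Geometric-mean thresholds: P5 √(2·3)=2.449, P3 √(3·4)=3.464, P6 √(12·13)=12.490.
Each quota rounded against its threshold gives P5 3, P3 4, P6 12 (total 19).

P5: 3, P3: 4, P6: 12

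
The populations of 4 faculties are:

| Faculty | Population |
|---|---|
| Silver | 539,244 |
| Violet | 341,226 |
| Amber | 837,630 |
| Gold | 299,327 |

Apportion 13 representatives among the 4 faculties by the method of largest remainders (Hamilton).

Standard divisor: 2017427 ÷ 13 ≈ 155186.692.
Standard quotas: Silver 3.4748, Violet 2.1988, Amber 5.3976, Gold 1.9288.
Lower quotas: Silver 3, Violet 2, Amber 5, Gold 1 (sum 11, leaving 2 seats).
Remainders in descending order: Gold 0.9288, Silver 0.4748, Amber 0.3976, Violet 0.1988.
Largest remainders: Gold, Silver receive the extra seats.

Silver: 4; Violet: 2; Amber: 5; Gold: 2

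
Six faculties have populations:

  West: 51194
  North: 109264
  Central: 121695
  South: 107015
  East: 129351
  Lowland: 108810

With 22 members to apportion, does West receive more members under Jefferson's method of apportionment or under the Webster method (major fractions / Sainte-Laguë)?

Webster

Jefferson: West 1, North 4, Central 4, South 4, East 5, Lowland 4.
Webster: West 2, North 4, Central 4, South 4, East 4, Lowland 4.
West gets 1 under Jefferson and 2 under Webster.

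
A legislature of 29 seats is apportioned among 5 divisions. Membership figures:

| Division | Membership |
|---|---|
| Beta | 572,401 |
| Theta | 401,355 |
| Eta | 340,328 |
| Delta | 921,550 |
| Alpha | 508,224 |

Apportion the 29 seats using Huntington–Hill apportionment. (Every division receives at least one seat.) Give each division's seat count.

Beta 6; Theta 4; Eta 4; Delta 10; Alpha 5

With divisor 94964: modified quotas Beta 6.028, Theta 4.226, Eta 3.584, Delta 9.704, Alpha 5.352.
Geometric-mean thresholds: Beta √(6·7)=6.481, Theta √(4·5)=4.472, Eta √(3·4)=3.464, Delta √(9·10)=9.487, Alpha √(5·6)=5.477.
Each quota rounded against its threshold gives Beta 6, Theta 4, Eta 4, Delta 10, Alpha 5 (total 29).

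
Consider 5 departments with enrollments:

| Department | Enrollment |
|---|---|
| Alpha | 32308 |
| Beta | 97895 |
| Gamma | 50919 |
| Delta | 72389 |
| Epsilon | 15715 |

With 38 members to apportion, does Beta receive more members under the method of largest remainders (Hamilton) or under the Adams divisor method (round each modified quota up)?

Hamilton: Alpha 5, Beta 14, Gamma 7, Delta 10, Epsilon 2.
Adams: Alpha 5, Beta 13, Gamma 7, Delta 10, Epsilon 3.
Beta gets 14 under Hamilton and 13 under Adams.

Hamilton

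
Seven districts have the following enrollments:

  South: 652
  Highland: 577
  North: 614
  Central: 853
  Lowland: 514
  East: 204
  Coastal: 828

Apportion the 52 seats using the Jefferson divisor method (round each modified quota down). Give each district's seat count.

South=8; Highland=7; North=8; Central=11; Lowland=6; East=2; Coastal=10

Standard divisor 4242/52 ≈ 81.577; standard quotas: South 7.992, Highland 7.073, North 7.527, Central 10.456, Lowland 6.301, East 2.501, Coastal 10.150.
Rounding down gives 7, 7, 7, 10, 6, 2, 10 = 49 seats, so the divisor must be adjusted.
With modified divisor 76: modified quotas South 8.579, Highland 7.592, North 8.079, Central 11.224, Lowland 6.763, East 2.684, Coastal 10.895.
Rounding down: South 8, Highland 7, North 8, Central 11, Lowland 6, East 2, Coastal 10 (total 52).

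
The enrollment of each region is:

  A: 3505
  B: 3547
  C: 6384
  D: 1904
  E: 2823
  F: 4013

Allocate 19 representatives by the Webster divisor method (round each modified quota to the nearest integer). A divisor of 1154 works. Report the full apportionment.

A: 3; B: 3; C: 6; D: 2; E: 2; F: 3

With modified divisor 1154: modified quotas A 3.037, B 3.074, C 5.532, D 1.650, E 2.446, F 3.477.
Rounding to the nearest integer: A 3, B 3, C 6, D 2, E 2, F 3 (total 19).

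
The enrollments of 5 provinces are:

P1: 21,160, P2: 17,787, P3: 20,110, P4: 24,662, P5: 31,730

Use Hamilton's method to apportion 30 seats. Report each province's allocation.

Total 115449; standard divisor 115449/30 ≈ 3848.3.
Standard quotas: P1 5.4985, P2 4.6220, P3 5.2257, P4 6.4085, P5 8.2452.
Lower quotas: P1 5, P2 4, P3 5, P4 6, P5 8 (sum 28, leaving 2 seats).
Remainders in descending order: P2 0.6220, P1 0.4985, P4 0.4085, P5 0.2452, P3 0.2257.
The surplus seats go to P2, P1.

P1 6, P2 5, P3 5, P4 6, P5 8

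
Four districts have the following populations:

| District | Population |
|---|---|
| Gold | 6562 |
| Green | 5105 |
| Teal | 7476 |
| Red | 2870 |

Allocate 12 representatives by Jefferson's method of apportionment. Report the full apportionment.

Gold 4, Green 3, Teal 4, Red 1

Standard divisor 22013/12 ≈ 1834.417; standard quotas: Gold 3.577, Green 2.783, Teal 4.075, Red 1.565.
Rounding down gives 3, 2, 4, 1 = 10 seats, so the divisor must be adjusted.
With modified divisor 1600: modified quotas Gold 4.101, Green 3.191, Teal 4.673, Red 1.794.
Rounding down: Gold 4, Green 3, Teal 4, Red 1 (total 12).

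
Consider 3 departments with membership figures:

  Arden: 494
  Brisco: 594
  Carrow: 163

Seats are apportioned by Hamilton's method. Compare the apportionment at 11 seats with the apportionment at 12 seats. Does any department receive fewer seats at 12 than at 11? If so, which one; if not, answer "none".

At 11 seats: Arden 4, Brisco 5, Carrow 2.
At 12 seats: Arden 5, Brisco 6, Carrow 1.
Carrow drops from 2 to 1.

Carrow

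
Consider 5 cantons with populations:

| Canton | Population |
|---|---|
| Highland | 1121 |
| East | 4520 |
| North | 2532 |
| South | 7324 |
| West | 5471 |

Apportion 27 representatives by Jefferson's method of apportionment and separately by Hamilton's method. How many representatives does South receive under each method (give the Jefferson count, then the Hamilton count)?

Jefferson: Highland 1, East 6, North 3, South 10, West 7.
Hamilton: Highland 2, East 6, North 3, South 9, West 7.
South gets 10 under Jefferson and 9 under Hamilton.

10 and 9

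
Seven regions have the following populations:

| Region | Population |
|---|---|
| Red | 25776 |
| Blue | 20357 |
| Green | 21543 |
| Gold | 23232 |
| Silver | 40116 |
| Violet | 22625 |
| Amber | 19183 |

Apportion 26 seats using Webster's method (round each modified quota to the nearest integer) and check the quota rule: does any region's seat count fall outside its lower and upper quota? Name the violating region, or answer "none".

Standard quotas: Red 3.878, Blue 3.062, Green 3.241, Gold 3.495, Silver 6.035, Violet 3.404, Amber 2.886.
Webster allocation: Red 4, Blue 3, Green 3, Gold 4, Silver 6, Violet 3, Amber 3.
Every allocation lies between the lower and upper quota.

none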